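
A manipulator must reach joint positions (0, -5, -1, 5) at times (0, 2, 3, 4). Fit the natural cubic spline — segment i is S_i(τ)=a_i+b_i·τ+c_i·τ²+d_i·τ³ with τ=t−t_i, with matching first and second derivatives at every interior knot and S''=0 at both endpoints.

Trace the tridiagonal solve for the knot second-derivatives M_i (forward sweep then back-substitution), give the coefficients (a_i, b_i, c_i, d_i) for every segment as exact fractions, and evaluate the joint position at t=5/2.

Δ: Δ0=-5/2, Δ1=4, Δ2=6
row 1: diag=6, rhs=39; c'=1/6, d'=13/2
row 2: denom=4−1·1/6=23/6; d'=(12−1·13/2)/(23/6)=33/23
back: M2=33/23
back: M1=13/2−1/6·33/23=144/23
M: M0=0, M1=144/23, M2=33/23, M3=0
seg 0: a=0, c=M0/2=0, d=(M1−M0)/(6·2)=12/23, b=Δ0−h0·(2M0+M1)/6=-211/46
seg 1: a=-5, c=M1/2=72/23, d=(M2−M1)/(6·1)=-37/46, b=Δ1−h1·(2M1+M2)/6=77/46
seg 2: a=-1, c=M2/2=33/46, d=(M3−M2)/(6·1)=-11/46, b=Δ2−h2·(2M2+M3)/6=127/23
t_q=5/2 → seg 1, τ=1/2; S=-5+77/46·τ+72/23·τ²+-37/46·τ³=-1281/368

  seg 0: a=0 b=-211/46 c=0 d=12/23
  seg 1: a=-5 b=77/46 c=72/23 d=-37/46
  seg 2: a=-1 b=127/23 c=33/46 d=-11/46
S(5/2) = -1281/368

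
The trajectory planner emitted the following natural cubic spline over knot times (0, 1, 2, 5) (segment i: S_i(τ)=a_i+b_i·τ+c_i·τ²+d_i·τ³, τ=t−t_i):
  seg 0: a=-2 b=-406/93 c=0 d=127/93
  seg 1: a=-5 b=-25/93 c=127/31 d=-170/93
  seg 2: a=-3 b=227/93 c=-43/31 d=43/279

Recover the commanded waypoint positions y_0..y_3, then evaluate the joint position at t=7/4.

y_0 = S_0(0) = a_0 = -2
y_1 = S_1(0) = a_1 = -5
y_2 = S_2(0) = a_2 = -3
y_3 = S_2(3) = -4
t_q=7/4 is in segment 1 (τ=3/4); S_1(τ)=-3639/992

y_0=-2 y_1=-5 y_2=-3 y_3=-4
S(7/4) = -3639/992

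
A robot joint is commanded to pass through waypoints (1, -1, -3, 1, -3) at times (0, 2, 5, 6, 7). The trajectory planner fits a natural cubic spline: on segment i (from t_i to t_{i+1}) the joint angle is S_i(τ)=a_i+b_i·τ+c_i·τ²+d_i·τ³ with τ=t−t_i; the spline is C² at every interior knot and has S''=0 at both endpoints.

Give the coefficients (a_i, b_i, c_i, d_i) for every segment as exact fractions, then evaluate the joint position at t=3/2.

Δ: Δ0=-1, Δ1=-2/3, Δ2=4, Δ3=-4
row 1: diag=10, rhs=2; c'=3/10, d'=1/5
row 2: denom=8−3·3/10=71/10; d'=(28−3·1/5)/(71/10)=274/71
row 3: denom=4−1·10/71=274/71; d'=(-48−1·274/71)/(274/71)=-1841/137
back: M3=-1841/137
back: M2=274/71−10/71·-1841/137=788/137
back: M1=1/5−3/10·788/137=-209/137
M: M0=0, M1=-209/137, M2=788/137, M3=-1841/137, M4=0
seg 0: a=1, c=M0/2=0, d=(M1−M0)/(6·2)=-209/1644, b=Δ0−h0·(2M0+M1)/6=-202/411
seg 1: a=-1, c=M1/2=-209/274, d=(M2−M1)/(6·3)=997/2466, b=Δ1−h1·(2M1+M2)/6=-829/411
seg 2: a=-3, c=M2/2=394/137, d=(M3−M2)/(6·1)=-2629/822, b=Δ2−h2·(2M2+M3)/6=3553/822
seg 3: a=1, c=M3/2=-1841/274, d=(M4−M3)/(6·1)=1841/822, b=Δ3−h3·(2M3+M4)/6=197/411
t_q=3/2 → seg 0, τ=3/2; S=1+-202/411·τ+0·τ²+-209/1644·τ³=-729/4384

  seg 0: a=1 b=-202/411 c=0 d=-209/1644
  seg 1: a=-1 b=-829/411 c=-209/274 d=997/2466
  seg 2: a=-3 b=3553/822 c=394/137 d=-2629/822
  seg 3: a=1 b=197/411 c=-1841/274 d=1841/822
S(3/2) = -729/4384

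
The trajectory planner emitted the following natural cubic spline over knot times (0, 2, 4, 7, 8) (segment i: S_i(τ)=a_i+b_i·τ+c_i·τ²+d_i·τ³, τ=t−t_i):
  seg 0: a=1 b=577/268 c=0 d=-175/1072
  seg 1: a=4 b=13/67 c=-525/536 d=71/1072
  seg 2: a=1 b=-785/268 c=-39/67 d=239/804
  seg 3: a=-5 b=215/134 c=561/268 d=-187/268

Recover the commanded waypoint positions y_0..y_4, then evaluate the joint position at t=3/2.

y_0 = S_0(0) = a_0 = 1
y_1 = S_1(0) = a_1 = 4
y_2 = S_2(0) = a_2 = 1
y_3 = S_3(0) = a_3 = -5
y_4 = S_3(1) = -2
t_q=3/2 is in segment 0 (τ=3/2); S_0(τ)=31547/8576

y_0=1 y_1=4 y_2=1 y_3=-5 y_4=-2
S(3/2) = 31547/8576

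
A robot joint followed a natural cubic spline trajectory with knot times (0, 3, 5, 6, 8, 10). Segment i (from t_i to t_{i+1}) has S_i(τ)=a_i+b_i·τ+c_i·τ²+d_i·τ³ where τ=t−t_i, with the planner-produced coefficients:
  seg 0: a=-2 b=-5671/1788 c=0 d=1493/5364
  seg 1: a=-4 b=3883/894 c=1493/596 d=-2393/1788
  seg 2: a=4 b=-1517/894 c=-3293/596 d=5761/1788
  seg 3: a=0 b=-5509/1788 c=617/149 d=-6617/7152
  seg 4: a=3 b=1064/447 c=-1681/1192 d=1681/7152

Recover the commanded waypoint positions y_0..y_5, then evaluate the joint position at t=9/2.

y_0 = S_0(0) = a_0 = -2
y_1 = S_1(0) = a_1 = -4
y_2 = S_2(0) = a_2 = 4
y_3 = S_3(0) = a_3 = 0
y_4 = S_4(0) = a_4 = 3
y_5 = S_4(2) = 4
t_q=9/2 is in segment 1 (τ=3/2); S_1(τ)=17329/4768

y_0=-2 y_1=-4 y_2=4 y_3=0 y_4=3 y_5=4
S(9/2) = 17329/4768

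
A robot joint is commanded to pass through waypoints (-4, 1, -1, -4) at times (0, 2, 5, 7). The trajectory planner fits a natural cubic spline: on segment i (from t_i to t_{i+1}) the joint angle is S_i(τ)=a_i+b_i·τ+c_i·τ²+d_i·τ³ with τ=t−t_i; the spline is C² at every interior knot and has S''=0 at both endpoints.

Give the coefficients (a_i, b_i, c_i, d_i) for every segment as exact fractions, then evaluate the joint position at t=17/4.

  seg 0: a=-4 b=245/78 c=0 d=-25/156
  seg 1: a=1 b=95/78 c=-25/26 d=1/9
  seg 2: a=-1 b=-121/78 c=1/26 d=-1/156
S(17/4) = 115/832

Δ: Δ0=5/2, Δ1=-2/3, Δ2=-3/2
row 1: diag=10, rhs=-19; c'=3/10, d'=-19/10
row 2: denom=10−3·3/10=91/10; d'=(-5−3·-19/10)/(91/10)=1/13
back: M2=1/13
back: M1=-19/10−3/10·1/13=-25/13
M: M0=0, M1=-25/13, M2=1/13, M3=0
seg 0: a=-4, c=M0/2=0, d=(M1−M0)/(6·2)=-25/156, b=Δ0−h0·(2M0+M1)/6=245/78
seg 1: a=1, c=M1/2=-25/26, d=(M2−M1)/(6·3)=1/9, b=Δ1−h1·(2M1+M2)/6=95/78
seg 2: a=-1, c=M2/2=1/26, d=(M3−M2)/(6·2)=-1/156, b=Δ2−h2·(2M2+M3)/6=-121/78
t_q=17/4 → seg 1, τ=9/4; S=1+95/78·τ+-25/26·τ²+1/9·τ³=115/832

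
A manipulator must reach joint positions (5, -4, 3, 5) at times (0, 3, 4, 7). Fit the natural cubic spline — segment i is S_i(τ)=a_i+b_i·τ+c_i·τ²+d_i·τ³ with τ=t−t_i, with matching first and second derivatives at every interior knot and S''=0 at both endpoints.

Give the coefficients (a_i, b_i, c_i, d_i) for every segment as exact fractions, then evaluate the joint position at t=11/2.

  seg 0: a=5 b=-64/9 c=0 d=37/81
  seg 1: a=-4 b=47/9 c=37/9 d=-7/3
  seg 2: a=3 b=58/9 c=-26/9 d=26/81
S(11/2) = 29/4

Δ: Δ0=-3, Δ1=7, Δ2=2/3
row 1: diag=8, rhs=60; c'=1/8, d'=15/2
row 2: denom=8−1·1/8=63/8; d'=(-38−1·15/2)/(63/8)=-52/9
back: M2=-52/9
back: M1=15/2−1/8·-52/9=74/9
M: M0=0, M1=74/9, M2=-52/9, M3=0
seg 0: a=5, c=M0/2=0, d=(M1−M0)/(6·3)=37/81, b=Δ0−h0·(2M0+M1)/6=-64/9
seg 1: a=-4, c=M1/2=37/9, d=(M2−M1)/(6·1)=-7/3, b=Δ1−h1·(2M1+M2)/6=47/9
seg 2: a=3, c=M2/2=-26/9, d=(M3−M2)/(6·3)=26/81, b=Δ2−h2·(2M2+M3)/6=58/9
t_q=11/2 → seg 2, τ=3/2; S=3+58/9·τ+-26/9·τ²+26/81·τ³=29/4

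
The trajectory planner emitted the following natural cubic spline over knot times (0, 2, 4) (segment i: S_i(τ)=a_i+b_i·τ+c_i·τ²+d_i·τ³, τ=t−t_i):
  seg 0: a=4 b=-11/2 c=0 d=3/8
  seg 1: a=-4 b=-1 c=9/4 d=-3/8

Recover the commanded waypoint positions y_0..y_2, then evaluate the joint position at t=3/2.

y_0 = S_0(0) = a_0 = 4
y_1 = S_1(0) = a_1 = -4
y_2 = S_1(2) = 0
t_q=3/2 is in segment 0 (τ=3/2); S_0(τ)=-191/64

y_0=4 y_1=-4 y_2=0
S(3/2) = -191/64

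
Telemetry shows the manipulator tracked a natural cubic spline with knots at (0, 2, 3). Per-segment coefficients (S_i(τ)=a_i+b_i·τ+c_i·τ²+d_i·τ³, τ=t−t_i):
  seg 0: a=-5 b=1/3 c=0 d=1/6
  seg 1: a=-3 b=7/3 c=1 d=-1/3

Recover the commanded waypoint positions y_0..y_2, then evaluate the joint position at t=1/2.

y_0=-5 y_1=-3 y_2=0
S(1/2) = -77/16

y_0 = S_0(0) = a_0 = -5
y_1 = S_1(0) = a_1 = -3
y_2 = S_1(1) = 0
t_q=1/2 is in segment 0 (τ=1/2); S_0(τ)=-77/16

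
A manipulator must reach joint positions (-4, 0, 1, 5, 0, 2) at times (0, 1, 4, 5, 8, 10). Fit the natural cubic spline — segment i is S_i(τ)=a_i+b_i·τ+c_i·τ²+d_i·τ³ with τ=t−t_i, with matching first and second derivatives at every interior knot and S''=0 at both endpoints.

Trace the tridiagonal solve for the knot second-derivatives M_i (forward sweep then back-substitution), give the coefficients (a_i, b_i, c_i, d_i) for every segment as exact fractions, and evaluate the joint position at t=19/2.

  seg 0: a=-4 b=6107/1275 c=0 d=-1007/1275
  seg 1: a=0 b=3086/1275 c=-1007/425 d=2134/3825
  seg 2: a=1 b=4166/1275 c=1127/425 d=-2447/1275
  seg 3: a=5 b=211/75 c=-264/85 d=2056/3825
  seg 4: a=0 b=-1669/1275 c=736/425 d=-368/1275
S(19/2) = 163/170

Δ: Δ0=4, Δ1=1/3, Δ2=4, Δ3=-5/3, Δ4=1
row 1: diag=8, rhs=-22; c'=3/8, d'=-11/4
row 2: denom=8−3·3/8=55/8; d'=(22−3·-11/4)/(55/8)=22/5
row 3: denom=8−1·8/55=432/55; d'=(-34−1·22/5)/(432/55)=-44/9
row 4: denom=10−3·55/144=425/48; d'=(16−3·-44/9)/(425/48)=1472/425
back: M4=1472/425
back: M3=-44/9−55/144·1472/425=-528/85
back: M2=22/5−8/55·-528/85=2254/425
back: M1=-11/4−3/8·2254/425=-2014/425
M: M0=0, M1=-2014/425, M2=2254/425, M3=-528/85, M4=1472/425, M5=0
seg 0: a=-4, c=M0/2=0, d=(M1−M0)/(6·1)=-1007/1275, b=Δ0−h0·(2M0+M1)/6=6107/1275
seg 1: a=0, c=M1/2=-1007/425, d=(M2−M1)/(6·3)=2134/3825, b=Δ1−h1·(2M1+M2)/6=3086/1275
seg 2: a=1, c=M2/2=1127/425, d=(M3−M2)/(6·1)=-2447/1275, b=Δ2−h2·(2M2+M3)/6=4166/1275
seg 3: a=5, c=M3/2=-264/85, d=(M4−M3)/(6·3)=2056/3825, b=Δ3−h3·(2M3+M4)/6=211/75
seg 4: a=0, c=M4/2=736/425, d=(M5−M4)/(6·2)=-368/1275, b=Δ4−h4·(2M4+M5)/6=-1669/1275
t_q=19/2 → seg 4, τ=3/2; S=0+-1669/1275·τ+736/425·τ²+-368/1275·τ³=163/170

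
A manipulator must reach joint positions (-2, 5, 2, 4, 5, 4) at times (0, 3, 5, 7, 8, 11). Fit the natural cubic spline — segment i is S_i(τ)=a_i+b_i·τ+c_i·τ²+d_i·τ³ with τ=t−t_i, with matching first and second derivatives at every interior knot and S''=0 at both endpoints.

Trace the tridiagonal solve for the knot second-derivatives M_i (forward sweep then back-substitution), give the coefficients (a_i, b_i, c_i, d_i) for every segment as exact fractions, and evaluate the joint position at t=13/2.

  seg 0: a=-2 b=12233/3252 c=0 d=-4645/29268
  seg 1: a=5 b=-851/1626 c=-4645/3252 d=1019/2168
  seg 2: a=2 b=-485/813 c=2263/1626 d=-965/3252
  seg 3: a=4 b=382/271 c=-316/813 d=-17/813
  seg 4: a=5 b=463/813 c=-367/813 d=367/7317
S(13/2) = 28055/8672

Δ: Δ0=7/3, Δ1=-3/2, Δ2=1, Δ3=1, Δ4=-1/3
row 1: diag=10, rhs=-23; c'=1/5, d'=-23/10
row 2: denom=8−2·1/5=38/5; d'=(15−2·-23/10)/(38/5)=49/19
row 3: denom=6−2·5/19=104/19; d'=(0−2·49/19)/(104/19)=-49/52
row 4: denom=8−1·19/104=813/104; d'=(-8−1·-49/52)/(813/104)=-734/813
back: M4=-734/813
back: M3=-49/52−19/104·-734/813=-632/813
back: M2=49/19−5/19·-632/813=2263/813
back: M1=-23/10−1/5·2263/813=-4645/1626
M: M0=0, M1=-4645/1626, M2=2263/813, M3=-632/813, M4=-734/813, M5=0
seg 0: a=-2, c=M0/2=0, d=(M1−M0)/(6·3)=-4645/29268, b=Δ0−h0·(2M0+M1)/6=12233/3252
seg 1: a=5, c=M1/2=-4645/3252, d=(M2−M1)/(6·2)=1019/2168, b=Δ1−h1·(2M1+M2)/6=-851/1626
seg 2: a=2, c=M2/2=2263/1626, d=(M3−M2)/(6·2)=-965/3252, b=Δ2−h2·(2M2+M3)/6=-485/813
seg 3: a=4, c=M3/2=-316/813, d=(M4−M3)/(6·1)=-17/813, b=Δ3−h3·(2M3+M4)/6=382/271
seg 4: a=5, c=M4/2=-367/813, d=(M5−M4)/(6·3)=367/7317, b=Δ4−h4·(2M4+M5)/6=463/813
t_q=13/2 → seg 2, τ=3/2; S=2+-485/813·τ+2263/1626·τ²+-965/3252·τ³=28055/8672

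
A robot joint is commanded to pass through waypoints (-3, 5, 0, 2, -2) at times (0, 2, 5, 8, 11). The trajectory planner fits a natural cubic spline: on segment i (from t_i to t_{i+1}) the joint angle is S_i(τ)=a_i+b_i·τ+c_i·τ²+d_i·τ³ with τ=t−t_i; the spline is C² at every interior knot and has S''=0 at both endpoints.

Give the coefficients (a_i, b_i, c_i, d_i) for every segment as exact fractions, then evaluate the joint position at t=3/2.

Δ: Δ0=4, Δ1=-5/3, Δ2=2/3, Δ3=-4/3
row 1: diag=10, rhs=-34; c'=3/10, d'=-17/5
row 2: denom=12−3·3/10=111/10; d'=(14−3·-17/5)/(111/10)=242/111
row 3: denom=12−3·10/37=414/37; d'=(-12−3·242/111)/(414/37)=-343/207
back: M3=-343/207
back: M2=242/111−10/37·-343/207=544/207
back: M1=-17/5−3/10·544/207=-289/69
M: M0=0, M1=-289/69, M2=544/207, M3=-343/207, M4=0
seg 0: a=-3, c=M0/2=0, d=(M1−M0)/(6·2)=-289/828, b=Δ0−h0·(2M0+M1)/6=1117/207
seg 1: a=5, c=M1/2=-289/138, d=(M2−M1)/(6·3)=1411/3726, b=Δ1−h1·(2M1+M2)/6=250/207
seg 2: a=0, c=M2/2=272/207, d=(M3−M2)/(6·3)=-887/3726, b=Δ2−h2·(2M2+M3)/6=-469/414
seg 3: a=2, c=M3/2=-343/414, d=(M4−M3)/(6·3)=343/3726, b=Δ3−h3·(2M3+M4)/6=67/207
t_q=3/2 → seg 0, τ=3/2; S=-3+1117/207·τ+0·τ²+-289/828·τ³=8647/2208

  seg 0: a=-3 b=1117/207 c=0 d=-289/828
  seg 1: a=5 b=250/207 c=-289/138 d=1411/3726
  seg 2: a=0 b=-469/414 c=272/207 d=-887/3726
  seg 3: a=2 b=67/207 c=-343/414 d=343/3726
S(3/2) = 8647/2208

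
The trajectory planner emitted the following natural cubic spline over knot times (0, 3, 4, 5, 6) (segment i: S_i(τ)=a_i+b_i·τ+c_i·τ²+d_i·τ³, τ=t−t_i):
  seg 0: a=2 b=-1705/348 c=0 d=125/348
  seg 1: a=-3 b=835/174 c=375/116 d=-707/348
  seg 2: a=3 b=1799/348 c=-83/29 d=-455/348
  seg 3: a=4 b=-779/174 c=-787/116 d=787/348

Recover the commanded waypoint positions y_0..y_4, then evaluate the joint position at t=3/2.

y_0 = S_0(0) = a_0 = 2
y_1 = S_1(0) = a_1 = -3
y_2 = S_2(0) = a_2 = 3
y_3 = S_3(0) = a_3 = 4
y_4 = S_3(1) = -5
t_q=3/2 is in segment 0 (τ=3/2); S_0(τ)=-3839/928

y_0=2 y_1=-3 y_2=3 y_3=4 y_4=-5
S(3/2) = -3839/928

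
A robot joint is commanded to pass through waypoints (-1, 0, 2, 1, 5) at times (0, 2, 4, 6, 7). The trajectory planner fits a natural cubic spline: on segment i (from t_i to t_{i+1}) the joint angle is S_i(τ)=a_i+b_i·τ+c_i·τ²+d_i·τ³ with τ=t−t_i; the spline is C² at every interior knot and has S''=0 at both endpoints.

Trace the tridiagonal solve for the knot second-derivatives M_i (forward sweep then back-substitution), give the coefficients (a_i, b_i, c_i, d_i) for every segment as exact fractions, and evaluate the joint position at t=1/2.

Δ: Δ0=1/2, Δ1=1, Δ2=-1/2, Δ3=4
row 1: diag=8, rhs=3; c'=1/4, d'=3/8
row 2: denom=8−2·1/4=15/2; d'=(-9−2·3/8)/(15/2)=-13/10
row 3: denom=6−2·4/15=82/15; d'=(27−2·-13/10)/(82/15)=222/41
back: M3=222/41
back: M2=-13/10−4/15·222/41=-225/82
back: M1=3/8−1/4·-225/82=87/82
M: M0=0, M1=87/82, M2=-225/82, M3=222/41, M4=0
seg 0: a=-1, c=M0/2=0, d=(M1−M0)/(6·2)=29/328, b=Δ0−h0·(2M0+M1)/6=6/41
seg 1: a=0, c=M1/2=87/164, d=(M2−M1)/(6·2)=-13/41, b=Δ1−h1·(2M1+M2)/6=99/82
seg 2: a=2, c=M2/2=-225/164, d=(M3−M2)/(6·2)=223/328, b=Δ2−h2·(2M2+M3)/6=-39/82
seg 3: a=1, c=M3/2=111/41, d=(M4−M3)/(6·1)=-37/41, b=Δ3−h3·(2M3+M4)/6=90/41
t_q=1/2 → seg 0, τ=1/2; S=-1+6/41·τ+0·τ²+29/328·τ³=-2403/2624

  seg 0: a=-1 b=6/41 c=0 d=29/328
  seg 1: a=0 b=99/82 c=87/164 d=-13/41
  seg 2: a=2 b=-39/82 c=-225/164 d=223/328
  seg 3: a=1 b=90/41 c=111/41 d=-37/41
S(1/2) = -2403/2624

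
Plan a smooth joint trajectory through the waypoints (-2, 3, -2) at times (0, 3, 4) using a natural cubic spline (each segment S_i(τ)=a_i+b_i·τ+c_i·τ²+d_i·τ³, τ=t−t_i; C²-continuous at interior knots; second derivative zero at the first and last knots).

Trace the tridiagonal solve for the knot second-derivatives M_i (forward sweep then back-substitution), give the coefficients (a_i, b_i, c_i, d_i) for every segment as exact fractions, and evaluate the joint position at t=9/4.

Δ: Δ0=5/3, Δ1=-5
row 1: diag=8, rhs=-40; c'=1/8, d'=-5
back: M1=-5
M: M0=0, M1=-5, M2=0
seg 0: a=-2, c=M0/2=0, d=(M1−M0)/(6·3)=-5/18, b=Δ0−h0·(2M0+M1)/6=25/6
seg 1: a=3, c=M1/2=-5/2, d=(M2−M1)/(6·1)=5/6, b=Δ1−h1·(2M1+M2)/6=-10/3
t_q=9/4 → seg 0, τ=9/4; S=-2+25/6·τ+0·τ²+-5/18·τ³=539/128

  seg 0: a=-2 b=25/6 c=0 d=-5/18
  seg 1: a=3 b=-10/3 c=-5/2 d=5/6
S(9/4) = 539/128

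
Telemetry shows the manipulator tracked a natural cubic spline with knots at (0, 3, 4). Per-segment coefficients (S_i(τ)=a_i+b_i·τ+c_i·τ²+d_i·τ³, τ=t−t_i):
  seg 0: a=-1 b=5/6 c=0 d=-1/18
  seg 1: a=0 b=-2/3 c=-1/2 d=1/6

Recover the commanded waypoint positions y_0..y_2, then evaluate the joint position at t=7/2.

y_0 = S_0(0) = a_0 = -1
y_1 = S_1(0) = a_1 = 0
y_2 = S_1(1) = -1
t_q=7/2 is in segment 1 (τ=1/2); S_1(τ)=-7/16

y_0=-1 y_1=0 y_2=-1
S(7/2) = -7/16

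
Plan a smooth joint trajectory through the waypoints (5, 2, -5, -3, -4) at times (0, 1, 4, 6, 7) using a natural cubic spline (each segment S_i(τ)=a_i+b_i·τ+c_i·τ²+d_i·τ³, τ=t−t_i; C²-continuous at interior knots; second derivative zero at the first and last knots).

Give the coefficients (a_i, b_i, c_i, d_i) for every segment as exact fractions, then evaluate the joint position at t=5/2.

  seg 0: a=5 b=-1721/591 c=0 d=-52/591
  seg 1: a=2 b=-1877/591 c=-52/197 d=322/1773
  seg 2: a=-5 b=85/591 c=270/197 d=-557/1182
  seg 3: a=-3 b=-17/591 c=-287/197 d=287/591
S(5/2) = -2163/788

Δ: Δ0=-3, Δ1=-7/3, Δ2=1, Δ3=-1
row 1: diag=8, rhs=4; c'=3/8, d'=1/2
row 2: denom=10−3·3/8=71/8; d'=(20−3·1/2)/(71/8)=148/71
row 3: denom=6−2·16/71=394/71; d'=(-12−2·148/71)/(394/71)=-574/197
back: M3=-574/197
back: M2=148/71−16/71·-574/197=540/197
back: M1=1/2−3/8·540/197=-104/197
M: M0=0, M1=-104/197, M2=540/197, M3=-574/197, M4=0
seg 0: a=5, c=M0/2=0, d=(M1−M0)/(6·1)=-52/591, b=Δ0−h0·(2M0+M1)/6=-1721/591
seg 1: a=2, c=M1/2=-52/197, d=(M2−M1)/(6·3)=322/1773, b=Δ1−h1·(2M1+M2)/6=-1877/591
seg 2: a=-5, c=M2/2=270/197, d=(M3−M2)/(6·2)=-557/1182, b=Δ2−h2·(2M2+M3)/6=85/591
seg 3: a=-3, c=M3/2=-287/197, d=(M4−M3)/(6·1)=287/591, b=Δ3−h3·(2M3+M4)/6=-17/591
t_q=5/2 → seg 1, τ=3/2; S=2+-1877/591·τ+-52/197·τ²+322/1773·τ³=-2163/788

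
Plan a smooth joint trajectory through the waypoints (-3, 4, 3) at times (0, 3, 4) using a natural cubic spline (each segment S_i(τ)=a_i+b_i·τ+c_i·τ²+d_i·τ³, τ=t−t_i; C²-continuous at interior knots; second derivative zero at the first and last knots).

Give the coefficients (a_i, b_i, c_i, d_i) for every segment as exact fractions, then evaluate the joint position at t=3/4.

  seg 0: a=-3 b=43/12 c=0 d=-5/36
  seg 1: a=4 b=-1/6 c=-5/4 d=5/12
S(3/4) = -95/256

Δ: Δ0=7/3, Δ1=-1
row 1: diag=8, rhs=-20; c'=1/8, d'=-5/2
back: M1=-5/2
M: M0=0, M1=-5/2, M2=0
seg 0: a=-3, c=M0/2=0, d=(M1−M0)/(6·3)=-5/36, b=Δ0−h0·(2M0+M1)/6=43/12
seg 1: a=4, c=M1/2=-5/4, d=(M2−M1)/(6·1)=5/12, b=Δ1−h1·(2M1+M2)/6=-1/6
t_q=3/4 → seg 0, τ=3/4; S=-3+43/12·τ+0·τ²+-5/36·τ³=-95/256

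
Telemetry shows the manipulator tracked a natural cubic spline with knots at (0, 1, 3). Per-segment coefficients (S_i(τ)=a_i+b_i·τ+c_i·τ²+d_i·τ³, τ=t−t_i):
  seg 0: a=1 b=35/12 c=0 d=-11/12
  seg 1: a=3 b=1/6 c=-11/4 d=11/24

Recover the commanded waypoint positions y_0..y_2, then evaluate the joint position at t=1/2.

y_0 = S_0(0) = a_0 = 1
y_1 = S_1(0) = a_1 = 3
y_2 = S_1(2) = -4
t_q=1/2 is in segment 0 (τ=1/2); S_0(τ)=75/32

y_0=1 y_1=3 y_2=-4
S(1/2) = 75/32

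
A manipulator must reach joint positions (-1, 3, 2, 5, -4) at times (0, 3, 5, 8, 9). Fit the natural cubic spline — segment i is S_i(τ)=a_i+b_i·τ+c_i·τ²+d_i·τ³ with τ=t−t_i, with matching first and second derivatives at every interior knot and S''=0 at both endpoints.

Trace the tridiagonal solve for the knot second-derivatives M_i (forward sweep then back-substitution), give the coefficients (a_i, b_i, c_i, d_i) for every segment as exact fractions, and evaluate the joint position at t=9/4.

Δ: Δ0=4/3, Δ1=-1/2, Δ2=1, Δ3=-9
row 1: diag=10, rhs=-11; c'=1/5, d'=-11/10
row 2: denom=10−2·1/5=48/5; d'=(9−2·-11/10)/(48/5)=7/6
row 3: denom=8−3·5/16=113/16; d'=(-60−3·7/6)/(113/16)=-1016/113
back: M3=-1016/113
back: M2=7/6−5/16·-1016/113=1348/339
back: M1=-11/10−1/5·1348/339=-1285/678
M: M0=0, M1=-1285/678, M2=1348/339, M3=-1016/113, M4=0
seg 0: a=-1, c=M0/2=0, d=(M1−M0)/(6·3)=-1285/12204, b=Δ0−h0·(2M0+M1)/6=1031/452
seg 1: a=3, c=M1/2=-1285/1356, d=(M2−M1)/(6·2)=1327/2712, b=Δ1−h1·(2M1+M2)/6=-127/226
seg 2: a=2, c=M2/2=674/339, d=(M3−M2)/(6·3)=-2198/3051, b=Δ2−h2·(2M2+M3)/6=515/339
seg 3: a=5, c=M3/2=-508/113, d=(M4−M3)/(6·1)=508/339, b=Δ3−h3·(2M3+M4)/6=-2035/339
t_q=9/4 → seg 0, τ=9/4; S=-1+1031/452·τ+0·τ²+-1285/12204·τ³=84841/28928

  seg 0: a=-1 b=1031/452 c=0 d=-1285/12204
  seg 1: a=3 b=-127/226 c=-1285/1356 d=1327/2712
  seg 2: a=2 b=515/339 c=674/339 d=-2198/3051
  seg 3: a=5 b=-2035/339 c=-508/113 d=508/339
S(9/4) = 84841/28928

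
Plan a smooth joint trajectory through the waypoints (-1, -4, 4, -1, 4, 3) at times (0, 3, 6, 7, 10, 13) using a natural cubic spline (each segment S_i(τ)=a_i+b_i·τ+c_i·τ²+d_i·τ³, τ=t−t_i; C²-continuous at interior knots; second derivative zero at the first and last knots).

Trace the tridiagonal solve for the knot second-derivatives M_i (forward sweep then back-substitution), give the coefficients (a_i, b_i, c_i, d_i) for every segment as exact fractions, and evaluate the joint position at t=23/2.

Δ: Δ0=-1, Δ1=8/3, Δ2=-5, Δ3=5/3, Δ4=-1/3
row 1: diag=12, rhs=22; c'=1/4, d'=11/6
row 2: denom=8−3·1/4=29/4; d'=(-46−3·11/6)/(29/4)=-206/29
row 3: denom=8−1·4/29=228/29; d'=(40−1·-206/29)/(228/29)=683/114
row 4: denom=12−3·29/76=825/76; d'=(-12−3·683/114)/(825/76)=-2278/825
back: M4=-2278/825
back: M3=683/114−29/76·-2278/825=5812/825
back: M2=-206/29−4/29·5812/825=-6662/825
back: M1=11/6−1/4·-6662/825=3178/825
M: M0=0, M1=3178/825, M2=-6662/825, M3=5812/825, M4=-2278/825, M5=0
seg 0: a=-1, c=M0/2=0, d=(M1−M0)/(6·3)=1589/7425, b=Δ0−h0·(2M0+M1)/6=-2414/825
seg 1: a=-4, c=M1/2=1589/825, d=(M2−M1)/(6·3)=-328/495, b=Δ1−h1·(2M1+M2)/6=2353/825
seg 2: a=4, c=M2/2=-3331/825, d=(M3−M2)/(6·1)=63/25, b=Δ2−h2·(2M2+M3)/6=-2873/825
seg 3: a=-1, c=M3/2=2906/825, d=(M4−M3)/(6·3)=-809/1485, b=Δ3−h3·(2M3+M4)/6=-3298/825
seg 4: a=4, c=M4/2=-1139/825, d=(M5−M4)/(6·3)=1139/7425, b=Δ4−h4·(2M4+M5)/6=2003/825
t_q=23/2 → seg 4, τ=3/2; S=4+2003/825·τ+-1139/825·τ²+1139/7425·τ³=11117/2200

  seg 0: a=-1 b=-2414/825 c=0 d=1589/7425
  seg 1: a=-4 b=2353/825 c=1589/825 d=-328/495
  seg 2: a=4 b=-2873/825 c=-3331/825 d=63/25
  seg 3: a=-1 b=-3298/825 c=2906/825 d=-809/1485
  seg 4: a=4 b=2003/825 c=-1139/825 d=1139/7425
S(23/2) = 11117/2200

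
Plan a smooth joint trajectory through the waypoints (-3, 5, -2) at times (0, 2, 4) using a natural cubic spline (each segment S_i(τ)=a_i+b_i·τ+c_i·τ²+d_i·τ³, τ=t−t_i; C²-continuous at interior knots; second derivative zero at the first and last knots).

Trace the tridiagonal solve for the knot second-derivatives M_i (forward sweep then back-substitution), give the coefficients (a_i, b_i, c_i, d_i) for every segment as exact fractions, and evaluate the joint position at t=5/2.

  seg 0: a=-3 b=47/8 c=0 d=-15/32
  seg 1: a=5 b=1/4 c=-45/16 d=15/32
S(5/2) = 1147/256

Δ: Δ0=4, Δ1=-7/2
row 1: diag=8, rhs=-45; c'=1/4, d'=-45/8
back: M1=-45/8
M: M0=0, M1=-45/8, M2=0
seg 0: a=-3, c=M0/2=0, d=(M1−M0)/(6·2)=-15/32, b=Δ0−h0·(2M0+M1)/6=47/8
seg 1: a=5, c=M1/2=-45/16, d=(M2−M1)/(6·2)=15/32, b=Δ1−h1·(2M1+M2)/6=1/4
t_q=5/2 → seg 1, τ=1/2; S=5+1/4·τ+-45/16·τ²+15/32·τ³=1147/256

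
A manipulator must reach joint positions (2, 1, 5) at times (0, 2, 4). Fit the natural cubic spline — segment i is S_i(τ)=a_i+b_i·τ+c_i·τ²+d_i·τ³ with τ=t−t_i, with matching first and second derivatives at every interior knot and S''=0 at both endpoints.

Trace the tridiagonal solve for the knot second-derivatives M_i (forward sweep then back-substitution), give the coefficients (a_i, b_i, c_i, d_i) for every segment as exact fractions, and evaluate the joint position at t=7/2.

Δ: Δ0=-1/2, Δ1=2
row 1: diag=8, rhs=15; c'=1/4, d'=15/8
back: M1=15/8
M: M0=0, M1=15/8, M2=0
seg 0: a=2, c=M0/2=0, d=(M1−M0)/(6·2)=5/32, b=Δ0−h0·(2M0+M1)/6=-9/8
seg 1: a=1, c=M1/2=15/16, d=(M2−M1)/(6·2)=-5/32, b=Δ1−h1·(2M1+M2)/6=3/4
t_q=7/2 → seg 1, τ=3/2; S=1+3/4·τ+15/16·τ²+-5/32·τ³=949/256

  seg 0: a=2 b=-9/8 c=0 d=5/32
  seg 1: a=1 b=3/4 c=15/16 d=-5/32
S(7/2) = 949/256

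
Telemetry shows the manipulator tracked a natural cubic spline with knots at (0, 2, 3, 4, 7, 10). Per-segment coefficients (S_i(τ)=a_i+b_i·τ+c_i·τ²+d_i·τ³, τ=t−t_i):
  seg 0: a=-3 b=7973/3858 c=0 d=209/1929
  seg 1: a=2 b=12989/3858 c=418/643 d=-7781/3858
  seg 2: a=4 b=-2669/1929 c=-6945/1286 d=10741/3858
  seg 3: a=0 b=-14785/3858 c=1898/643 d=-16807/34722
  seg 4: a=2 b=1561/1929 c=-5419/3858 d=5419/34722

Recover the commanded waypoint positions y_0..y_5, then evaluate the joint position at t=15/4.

y_0=-3 y_1=2 y_2=4 y_3=0 y_4=2 y_5=-4
S(15/4) = 90457/82304

y_0 = S_0(0) = a_0 = -3
y_1 = S_1(0) = a_1 = 2
y_2 = S_2(0) = a_2 = 4
y_3 = S_3(0) = a_3 = 0
y_4 = S_4(0) = a_4 = 2
y_5 = S_4(3) = -4
t_q=15/4 is in segment 2 (τ=3/4); S_2(τ)=90457/82304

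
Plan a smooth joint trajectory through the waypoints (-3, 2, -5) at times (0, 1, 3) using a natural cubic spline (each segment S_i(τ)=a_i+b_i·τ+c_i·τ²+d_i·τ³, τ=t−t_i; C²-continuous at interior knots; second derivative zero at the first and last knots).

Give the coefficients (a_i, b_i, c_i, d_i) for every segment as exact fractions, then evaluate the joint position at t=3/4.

  seg 0: a=-3 b=77/12 c=0 d=-17/12
  seg 1: a=2 b=13/6 c=-17/4 d=17/24
S(3/4) = 311/256

Δ: Δ0=5, Δ1=-7/2
row 1: diag=6, rhs=-51; c'=1/3, d'=-17/2
back: M1=-17/2
M: M0=0, M1=-17/2, M2=0
seg 0: a=-3, c=M0/2=0, d=(M1−M0)/(6·1)=-17/12, b=Δ0−h0·(2M0+M1)/6=77/12
seg 1: a=2, c=M1/2=-17/4, d=(M2−M1)/(6·2)=17/24, b=Δ1−h1·(2M1+M2)/6=13/6
t_q=3/4 → seg 0, τ=3/4; S=-3+77/12·τ+0·τ²+-17/12·τ³=311/256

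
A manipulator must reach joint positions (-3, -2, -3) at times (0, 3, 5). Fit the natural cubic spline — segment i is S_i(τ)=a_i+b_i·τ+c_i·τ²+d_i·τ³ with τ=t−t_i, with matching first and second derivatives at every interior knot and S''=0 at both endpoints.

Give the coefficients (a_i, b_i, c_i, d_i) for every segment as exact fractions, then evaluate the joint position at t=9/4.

  seg 0: a=-3 b=7/12 c=0 d=-1/36
  seg 1: a=-2 b=-1/6 c=-1/4 d=1/24
S(9/4) = -513/256

Δ: Δ0=1/3, Δ1=-1/2
row 1: diag=10, rhs=-5; c'=1/5, d'=-1/2
back: M1=-1/2
M: M0=0, M1=-1/2, M2=0
seg 0: a=-3, c=M0/2=0, d=(M1−M0)/(6·3)=-1/36, b=Δ0−h0·(2M0+M1)/6=7/12
seg 1: a=-2, c=M1/2=-1/4, d=(M2−M1)/(6·2)=1/24, b=Δ1−h1·(2M1+M2)/6=-1/6
t_q=9/4 → seg 0, τ=9/4; S=-3+7/12·τ+0·τ²+-1/36·τ³=-513/256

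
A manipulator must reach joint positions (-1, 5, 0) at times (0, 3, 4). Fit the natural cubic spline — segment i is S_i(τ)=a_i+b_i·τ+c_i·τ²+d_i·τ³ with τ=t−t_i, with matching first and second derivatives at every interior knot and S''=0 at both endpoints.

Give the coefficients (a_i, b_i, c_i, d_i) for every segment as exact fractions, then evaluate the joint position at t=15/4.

Δ: Δ0=2, Δ1=-5
row 1: diag=8, rhs=-42; c'=1/8, d'=-21/4
back: M1=-21/4
M: M0=0, M1=-21/4, M2=0
seg 0: a=-1, c=M0/2=0, d=(M1−M0)/(6·3)=-7/24, b=Δ0−h0·(2M0+M1)/6=37/8
seg 1: a=5, c=M1/2=-21/8, d=(M2−M1)/(6·1)=7/8, b=Δ1−h1·(2M1+M2)/6=-13/4
t_q=15/4 → seg 1, τ=3/4; S=5+-13/4·τ+-21/8·τ²+7/8·τ³=745/512

  seg 0: a=-1 b=37/8 c=0 d=-7/24
  seg 1: a=5 b=-13/4 c=-21/8 d=7/8
S(15/4) = 745/512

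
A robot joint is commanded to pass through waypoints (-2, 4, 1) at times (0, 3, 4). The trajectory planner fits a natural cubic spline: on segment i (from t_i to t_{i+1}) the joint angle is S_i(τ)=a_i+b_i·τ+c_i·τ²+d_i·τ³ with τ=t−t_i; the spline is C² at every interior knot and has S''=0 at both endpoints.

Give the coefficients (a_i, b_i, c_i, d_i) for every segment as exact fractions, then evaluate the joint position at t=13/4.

  seg 0: a=-2 b=31/8 c=0 d=-5/24
  seg 1: a=4 b=-7/4 c=-15/8 d=5/8
S(13/4) = 1769/512

Δ: Δ0=2, Δ1=-3
row 1: diag=8, rhs=-30; c'=1/8, d'=-15/4
back: M1=-15/4
M: M0=0, M1=-15/4, M2=0
seg 0: a=-2, c=M0/2=0, d=(M1−M0)/(6·3)=-5/24, b=Δ0−h0·(2M0+M1)/6=31/8
seg 1: a=4, c=M1/2=-15/8, d=(M2−M1)/(6·1)=5/8, b=Δ1−h1·(2M1+M2)/6=-7/4
t_q=13/4 → seg 1, τ=1/4; S=4+-7/4·τ+-15/8·τ²+5/8·τ³=1769/512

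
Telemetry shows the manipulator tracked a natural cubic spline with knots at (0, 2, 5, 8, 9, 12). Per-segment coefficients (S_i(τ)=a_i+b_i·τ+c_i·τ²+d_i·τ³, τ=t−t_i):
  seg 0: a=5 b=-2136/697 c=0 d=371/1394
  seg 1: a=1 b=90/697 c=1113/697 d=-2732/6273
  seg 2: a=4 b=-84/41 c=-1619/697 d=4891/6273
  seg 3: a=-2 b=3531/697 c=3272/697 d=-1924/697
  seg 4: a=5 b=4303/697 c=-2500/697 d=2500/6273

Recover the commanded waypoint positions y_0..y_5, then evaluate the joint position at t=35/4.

y_0=5 y_1=1 y_2=4 y_3=-2 y_4=5 y_5=2
S(35/4) = 36529/11152

y_0 = S_0(0) = a_0 = 5
y_1 = S_1(0) = a_1 = 1
y_2 = S_2(0) = a_2 = 4
y_3 = S_3(0) = a_3 = -2
y_4 = S_4(0) = a_4 = 5
y_5 = S_4(3) = 2
t_q=35/4 is in segment 3 (τ=3/4); S_3(τ)=36529/11152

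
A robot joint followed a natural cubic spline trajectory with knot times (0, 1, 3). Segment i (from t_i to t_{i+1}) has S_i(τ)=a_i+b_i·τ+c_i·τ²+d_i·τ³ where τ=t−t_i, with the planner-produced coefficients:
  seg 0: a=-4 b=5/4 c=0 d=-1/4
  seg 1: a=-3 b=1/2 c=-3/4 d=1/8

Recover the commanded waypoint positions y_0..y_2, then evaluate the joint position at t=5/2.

y_0=-4 y_1=-3 y_2=-4
S(5/2) = -225/64

y_0 = S_0(0) = a_0 = -4
y_1 = S_1(0) = a_1 = -3
y_2 = S_1(2) = -4
t_q=5/2 is in segment 1 (τ=3/2); S_1(τ)=-225/64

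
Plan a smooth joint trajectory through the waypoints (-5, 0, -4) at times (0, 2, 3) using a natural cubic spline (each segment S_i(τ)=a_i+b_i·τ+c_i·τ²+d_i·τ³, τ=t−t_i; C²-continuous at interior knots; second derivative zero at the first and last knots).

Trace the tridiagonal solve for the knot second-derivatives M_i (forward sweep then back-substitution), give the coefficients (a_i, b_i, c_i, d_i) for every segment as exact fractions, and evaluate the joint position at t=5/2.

Δ: Δ0=5/2, Δ1=-4
row 1: diag=6, rhs=-39; c'=1/6, d'=-13/2
back: M1=-13/2
M: M0=0, M1=-13/2, M2=0
seg 0: a=-5, c=M0/2=0, d=(M1−M0)/(6·2)=-13/24, b=Δ0−h0·(2M0+M1)/6=14/3
seg 1: a=0, c=M1/2=-13/4, d=(M2−M1)/(6·1)=13/12, b=Δ1−h1·(2M1+M2)/6=-11/6
t_q=5/2 → seg 1, τ=1/2; S=0+-11/6·τ+-13/4·τ²+13/12·τ³=-51/32

  seg 0: a=-5 b=14/3 c=0 d=-13/24
  seg 1: a=0 b=-11/6 c=-13/4 d=13/12
S(5/2) = -51/32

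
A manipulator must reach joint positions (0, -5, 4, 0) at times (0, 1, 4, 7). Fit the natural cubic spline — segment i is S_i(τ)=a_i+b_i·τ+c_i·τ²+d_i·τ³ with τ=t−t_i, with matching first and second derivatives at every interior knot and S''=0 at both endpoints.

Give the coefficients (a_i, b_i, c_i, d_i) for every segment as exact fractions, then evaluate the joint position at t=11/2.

  seg 0: a=0 b=-544/87 c=0 d=109/87
  seg 1: a=-5 b=-217/87 c=109/29 d=-503/783
  seg 2: a=4 b=236/87 c=-176/87 d=176/783
S(11/2) = 124/29

Δ: Δ0=-5, Δ1=3, Δ2=-4/3
row 1: diag=8, rhs=48; c'=3/8, d'=6
row 2: denom=12−3·3/8=87/8; d'=(-26−3·6)/(87/8)=-352/87
back: M2=-352/87
back: M1=6−3/8·-352/87=218/29
M: M0=0, M1=218/29, M2=-352/87, M3=0
seg 0: a=0, c=M0/2=0, d=(M1−M0)/(6·1)=109/87, b=Δ0−h0·(2M0+M1)/6=-544/87
seg 1: a=-5, c=M1/2=109/29, d=(M2−M1)/(6·3)=-503/783, b=Δ1−h1·(2M1+M2)/6=-217/87
seg 2: a=4, c=M2/2=-176/87, d=(M3−M2)/(6·3)=176/783, b=Δ2−h2·(2M2+M3)/6=236/87
t_q=11/2 → seg 2, τ=3/2; S=4+236/87·τ+-176/87·τ²+176/783·τ³=124/29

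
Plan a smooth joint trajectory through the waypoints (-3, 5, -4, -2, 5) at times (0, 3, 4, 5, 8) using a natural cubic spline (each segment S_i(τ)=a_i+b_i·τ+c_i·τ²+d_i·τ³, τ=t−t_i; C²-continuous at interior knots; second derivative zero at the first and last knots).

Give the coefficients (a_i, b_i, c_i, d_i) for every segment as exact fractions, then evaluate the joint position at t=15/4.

  seg 0: a=-3 b=497/60 c=0 d=-337/540
  seg 1: a=5 b=-257/30 c=-337/60 d=311/60
  seg 2: a=-4 b=-17/4 c=149/15 d=-221/60
  seg 3: a=-2 b=137/30 c=-67/60 d=67/540
S(15/4) = -3069/1280

Δ: Δ0=8/3, Δ1=-9, Δ2=2, Δ3=7/3
row 1: diag=8, rhs=-70; c'=1/8, d'=-35/4
row 2: denom=4−1·1/8=31/8; d'=(66−1·-35/4)/(31/8)=598/31
row 3: denom=8−1·8/31=240/31; d'=(2−1·598/31)/(240/31)=-67/30
back: M3=-67/30
back: M2=598/31−8/31·-67/30=298/15
back: M1=-35/4−1/8·298/15=-337/30
M: M0=0, M1=-337/30, M2=298/15, M3=-67/30, M4=0
seg 0: a=-3, c=M0/2=0, d=(M1−M0)/(6·3)=-337/540, b=Δ0−h0·(2M0+M1)/6=497/60
seg 1: a=5, c=M1/2=-337/60, d=(M2−M1)/(6·1)=311/60, b=Δ1−h1·(2M1+M2)/6=-257/30
seg 2: a=-4, c=M2/2=149/15, d=(M3−M2)/(6·1)=-221/60, b=Δ2−h2·(2M2+M3)/6=-17/4
seg 3: a=-2, c=M3/2=-67/60, d=(M4−M3)/(6·3)=67/540, b=Δ3−h3·(2M3+M4)/6=137/30
t_q=15/4 → seg 1, τ=3/4; S=5+-257/30·τ+-337/60·τ²+311/60·τ³=-3069/1280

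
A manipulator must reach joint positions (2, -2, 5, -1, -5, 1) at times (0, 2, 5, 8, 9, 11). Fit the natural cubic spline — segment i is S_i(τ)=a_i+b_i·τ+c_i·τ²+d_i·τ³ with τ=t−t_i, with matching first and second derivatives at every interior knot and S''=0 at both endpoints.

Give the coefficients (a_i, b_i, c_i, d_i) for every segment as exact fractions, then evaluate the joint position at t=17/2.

Δ: Δ0=-2, Δ1=7/3, Δ2=-2, Δ3=-4, Δ4=3
row 1: diag=10, rhs=26; c'=3/10, d'=13/5
row 2: denom=12−3·3/10=111/10; d'=(-26−3·13/5)/(111/10)=-338/111
row 3: denom=8−3·10/37=266/37; d'=(-12−3·-338/111)/(266/37)=-53/133
row 4: denom=6−1·37/266=1559/266; d'=(42−1·-53/133)/(1559/266)=11278/1559
back: M4=11278/1559
back: M3=-53/133−37/266·11278/1559=-2190/1559
back: M2=-338/111−10/37·-2190/1559=-12466/4677
back: M1=13/5−3/10·-12466/4677=5300/1559
M: M0=0, M1=5300/1559, M2=-12466/4677, M3=-2190/1559, M4=11278/1559, M5=0
seg 0: a=2, c=M0/2=0, d=(M1−M0)/(6·2)=1325/4677, b=Δ0−h0·(2M0+M1)/6=-14654/4677
seg 1: a=-2, c=M1/2=2650/1559, d=(M2−M1)/(6·3)=-14183/42093, b=Δ1−h1·(2M1+M2)/6=1246/4677
seg 2: a=5, c=M2/2=-6233/4677, d=(M3−M2)/(6·3)=2948/42093, b=Δ2−h2·(2M2+M3)/6=6397/4677
seg 3: a=-1, c=M3/2=-1095/1559, d=(M4−M3)/(6·1)=6734/4677, b=Δ3−h3·(2M3+M4)/6=-22157/4677
seg 4: a=-5, c=M4/2=5639/1559, d=(M5−M4)/(6·2)=-5639/9354, b=Δ4−h4·(2M4+M5)/6=-8525/4677
t_q=17/2 → seg 3, τ=1/2; S=-1+-22157/4677·τ+-1095/1559·τ²+6734/4677·τ³=-5245/1559

  seg 0: a=2 b=-14654/4677 c=0 d=1325/4677
  seg 1: a=-2 b=1246/4677 c=2650/1559 d=-14183/42093
  seg 2: a=5 b=6397/4677 c=-6233/4677 d=2948/42093
  seg 3: a=-1 b=-22157/4677 c=-1095/1559 d=6734/4677
  seg 4: a=-5 b=-8525/4677 c=5639/1559 d=-5639/9354
S(17/2) = -5245/1559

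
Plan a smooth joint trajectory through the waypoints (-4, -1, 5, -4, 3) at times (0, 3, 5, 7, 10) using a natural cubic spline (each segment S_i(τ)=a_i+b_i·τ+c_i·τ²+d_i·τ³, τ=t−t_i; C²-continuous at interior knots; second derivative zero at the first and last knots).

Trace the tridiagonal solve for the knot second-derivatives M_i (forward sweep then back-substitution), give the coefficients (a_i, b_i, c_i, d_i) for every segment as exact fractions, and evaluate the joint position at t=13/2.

  seg 0: a=-4 b=-67/180 c=0 d=247/1620
  seg 1: a=-1 b=337/90 c=247/180 d=-157/180
  seg 2: a=5 b=-37/30 c=-139/36 d=401/360
  seg 3: a=-4 b=-149/45 c=127/45 d=-127/405
S(13/2) = -569/320

Δ: Δ0=1, Δ1=3, Δ2=-9/2, Δ3=7/3
row 1: diag=10, rhs=12; c'=1/5, d'=6/5
row 2: denom=8−2·1/5=38/5; d'=(-45−2·6/5)/(38/5)=-237/38
row 3: denom=10−2·5/19=180/19; d'=(41−2·-237/38)/(180/19)=254/45
back: M3=254/45
back: M2=-237/38−5/19·254/45=-139/18
back: M1=6/5−1/5·-139/18=247/90
M: M0=0, M1=247/90, M2=-139/18, M3=254/45, M4=0
seg 0: a=-4, c=M0/2=0, d=(M1−M0)/(6·3)=247/1620, b=Δ0−h0·(2M0+M1)/6=-67/180
seg 1: a=-1, c=M1/2=247/180, d=(M2−M1)/(6·2)=-157/180, b=Δ1−h1·(2M1+M2)/6=337/90
seg 2: a=5, c=M2/2=-139/36, d=(M3−M2)/(6·2)=401/360, b=Δ2−h2·(2M2+M3)/6=-37/30
seg 3: a=-4, c=M3/2=127/45, d=(M4−M3)/(6·3)=-127/405, b=Δ3−h3·(2M3+M4)/6=-149/45
t_q=13/2 → seg 2, τ=3/2; S=5+-37/30·τ+-139/36·τ²+401/360·τ³=-569/320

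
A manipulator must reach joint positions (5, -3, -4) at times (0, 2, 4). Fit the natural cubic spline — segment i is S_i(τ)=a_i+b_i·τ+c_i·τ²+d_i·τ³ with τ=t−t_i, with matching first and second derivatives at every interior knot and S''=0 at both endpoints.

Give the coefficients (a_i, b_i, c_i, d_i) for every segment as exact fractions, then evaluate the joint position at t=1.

Δ: Δ0=-4, Δ1=-1/2
row 1: diag=8, rhs=21; c'=1/4, d'=21/8
back: M1=21/8
M: M0=0, M1=21/8, M2=0
seg 0: a=5, c=M0/2=0, d=(M1−M0)/(6·2)=7/32, b=Δ0−h0·(2M0+M1)/6=-39/8
seg 1: a=-3, c=M1/2=21/16, d=(M2−M1)/(6·2)=-7/32, b=Δ1−h1·(2M1+M2)/6=-9/4
t_q=1 → seg 0, τ=1; S=5+-39/8·τ+0·τ²+7/32·τ³=11/32

  seg 0: a=5 b=-39/8 c=0 d=7/32
  seg 1: a=-3 b=-9/4 c=21/16 d=-7/32
S(1) = 11/32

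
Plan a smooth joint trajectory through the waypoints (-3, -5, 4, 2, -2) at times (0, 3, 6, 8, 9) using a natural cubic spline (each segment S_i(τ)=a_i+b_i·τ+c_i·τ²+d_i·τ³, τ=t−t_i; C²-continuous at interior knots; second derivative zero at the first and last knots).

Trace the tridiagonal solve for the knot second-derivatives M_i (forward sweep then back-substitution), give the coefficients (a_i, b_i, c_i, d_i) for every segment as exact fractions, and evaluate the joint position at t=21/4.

Δ: Δ0=-2/3, Δ1=3, Δ2=-1, Δ3=-4
row 1: diag=12, rhs=22; c'=1/4, d'=11/6
row 2: denom=10−3·1/4=37/4; d'=(-24−3·11/6)/(37/4)=-118/37
row 3: denom=6−2·8/37=206/37; d'=(-18−2·-118/37)/(206/37)=-215/103
back: M3=-215/103
back: M2=-118/37−8/37·-215/103=-282/103
back: M1=11/6−1/4·-282/103=778/309
M: M0=0, M1=778/309, M2=-282/103, M3=-215/103, M4=0
seg 0: a=-3, c=M0/2=0, d=(M1−M0)/(6·3)=389/2781, b=Δ0−h0·(2M0+M1)/6=-595/309
seg 1: a=-5, c=M1/2=389/309, d=(M2−M1)/(6·3)=-812/2781, b=Δ1−h1·(2M1+M2)/6=572/309
seg 2: a=4, c=M2/2=-141/103, d=(M3−M2)/(6·2)=67/1236, b=Δ2−h2·(2M2+M3)/6=470/309
seg 3: a=2, c=M3/2=-215/206, d=(M4−M3)/(6·1)=215/618, b=Δ3−h3·(2M3+M4)/6=-1021/309
t_q=21/4 → seg 1, τ=9/4; S=-5+572/309·τ+389/309·τ²+-812/2781·τ³=1823/824

  seg 0: a=-3 b=-595/309 c=0 d=389/2781
  seg 1: a=-5 b=572/309 c=389/309 d=-812/2781
  seg 2: a=4 b=470/309 c=-141/103 d=67/1236
  seg 3: a=2 b=-1021/309 c=-215/206 d=215/618
S(21/4) = 1823/824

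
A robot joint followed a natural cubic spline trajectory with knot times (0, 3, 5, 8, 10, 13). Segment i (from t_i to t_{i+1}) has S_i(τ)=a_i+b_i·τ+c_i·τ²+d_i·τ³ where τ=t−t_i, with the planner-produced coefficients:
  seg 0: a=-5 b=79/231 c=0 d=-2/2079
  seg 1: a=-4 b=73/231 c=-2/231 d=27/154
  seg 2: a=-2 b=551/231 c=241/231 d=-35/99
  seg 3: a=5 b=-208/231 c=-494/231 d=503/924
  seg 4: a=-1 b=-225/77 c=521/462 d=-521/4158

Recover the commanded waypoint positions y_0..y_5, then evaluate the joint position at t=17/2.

y_0 = S_0(0) = a_0 = -5
y_1 = S_1(0) = a_1 = -4
y_2 = S_2(0) = a_2 = -2
y_3 = S_3(0) = a_3 = 5
y_4 = S_4(0) = a_4 = -1
y_5 = S_4(3) = -3
t_q=17/2 is in segment 3 (τ=1/2); S_3(τ)=10061/2464

y_0=-5 y_1=-4 y_2=-2 y_3=5 y_4=-1 y_5=-3
S(17/2) = 10061/2464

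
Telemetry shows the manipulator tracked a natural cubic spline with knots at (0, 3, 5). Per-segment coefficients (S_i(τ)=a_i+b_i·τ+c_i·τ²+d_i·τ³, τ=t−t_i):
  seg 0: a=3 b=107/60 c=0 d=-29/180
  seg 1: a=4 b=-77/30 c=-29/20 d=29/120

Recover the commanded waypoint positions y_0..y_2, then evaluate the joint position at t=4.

y_0=3 y_1=4 y_2=-5
S(4) = 9/40

y_0 = S_0(0) = a_0 = 3
y_1 = S_1(0) = a_1 = 4
y_2 = S_1(2) = -5
t_q=4 is in segment 1 (τ=1); S_1(τ)=9/40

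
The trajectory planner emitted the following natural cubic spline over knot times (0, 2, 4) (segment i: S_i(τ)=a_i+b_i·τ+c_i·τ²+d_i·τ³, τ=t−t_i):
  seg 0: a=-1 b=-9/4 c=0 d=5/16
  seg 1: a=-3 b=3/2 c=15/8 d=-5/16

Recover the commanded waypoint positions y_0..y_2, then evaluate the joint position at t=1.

y_0=-1 y_1=-3 y_2=5
S(1) = -47/16

y_0 = S_0(0) = a_0 = -1
y_1 = S_1(0) = a_1 = -3
y_2 = S_1(2) = 5
t_q=1 is in segment 0 (τ=1); S_0(τ)=-47/16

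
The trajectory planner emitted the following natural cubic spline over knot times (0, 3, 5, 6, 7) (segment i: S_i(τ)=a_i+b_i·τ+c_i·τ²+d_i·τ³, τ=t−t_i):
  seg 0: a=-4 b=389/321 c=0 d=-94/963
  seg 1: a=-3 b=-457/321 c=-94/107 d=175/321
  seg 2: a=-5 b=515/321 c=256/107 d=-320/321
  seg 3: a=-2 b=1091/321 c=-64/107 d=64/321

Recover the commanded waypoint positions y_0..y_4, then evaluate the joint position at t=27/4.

y_0=-4 y_1=-3 y_2=-5 y_3=-2 y_4=1
S(27/4) = 127/428

y_0 = S_0(0) = a_0 = -4
y_1 = S_1(0) = a_1 = -3
y_2 = S_2(0) = a_2 = -5
y_3 = S_3(0) = a_3 = -2
y_4 = S_3(1) = 1
t_q=27/4 is in segment 3 (τ=3/4); S_3(τ)=127/428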